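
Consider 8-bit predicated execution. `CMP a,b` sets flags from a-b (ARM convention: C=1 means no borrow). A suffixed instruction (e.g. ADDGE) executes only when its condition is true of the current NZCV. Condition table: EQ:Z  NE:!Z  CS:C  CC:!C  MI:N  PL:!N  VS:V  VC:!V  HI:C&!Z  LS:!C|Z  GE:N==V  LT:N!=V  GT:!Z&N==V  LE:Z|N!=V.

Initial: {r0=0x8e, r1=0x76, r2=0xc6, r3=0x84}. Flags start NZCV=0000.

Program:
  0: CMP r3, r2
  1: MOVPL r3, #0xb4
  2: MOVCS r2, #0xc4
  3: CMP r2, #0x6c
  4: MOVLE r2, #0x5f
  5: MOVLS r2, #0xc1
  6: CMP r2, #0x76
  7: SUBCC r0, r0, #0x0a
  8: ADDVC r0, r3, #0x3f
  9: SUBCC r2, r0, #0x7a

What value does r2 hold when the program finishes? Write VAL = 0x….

0: ✓ CMP  NZCV=1000
1: · MOVPL
2: · MOVCS
3: ✓ CMP  NZCV=0011
4: ✓ MOVLE  r2←0x5f
5: · MOVLS
6: ✓ CMP  NZCV=1000
7: ✓ SUBCC  r0←0x84
8: ✓ ADDVC  r0←0xc3
9: ✓ SUBCC  r2←0x49

VAL = 0x49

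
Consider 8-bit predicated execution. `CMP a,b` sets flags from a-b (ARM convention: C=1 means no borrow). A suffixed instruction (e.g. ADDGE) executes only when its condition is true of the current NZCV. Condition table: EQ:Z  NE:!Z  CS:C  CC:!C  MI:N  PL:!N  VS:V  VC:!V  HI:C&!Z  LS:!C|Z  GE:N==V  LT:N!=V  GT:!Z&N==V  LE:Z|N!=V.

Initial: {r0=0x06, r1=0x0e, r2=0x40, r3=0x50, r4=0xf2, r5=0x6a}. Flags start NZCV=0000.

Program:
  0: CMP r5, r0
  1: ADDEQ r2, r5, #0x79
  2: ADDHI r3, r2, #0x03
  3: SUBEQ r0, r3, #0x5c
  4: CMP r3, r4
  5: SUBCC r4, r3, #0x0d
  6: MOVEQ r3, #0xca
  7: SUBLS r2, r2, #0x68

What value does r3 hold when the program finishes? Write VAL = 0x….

0: ✓ CMP  NZCV=0010
1: · ADDEQ
2: ✓ ADDHI  r3←0x43
3: · SUBEQ
4: ✓ CMP  NZCV=0000
5: ✓ SUBCC  r4←0x36
6: · MOVEQ
7: ✓ SUBLS  r2←0xd8

VAL = 0x43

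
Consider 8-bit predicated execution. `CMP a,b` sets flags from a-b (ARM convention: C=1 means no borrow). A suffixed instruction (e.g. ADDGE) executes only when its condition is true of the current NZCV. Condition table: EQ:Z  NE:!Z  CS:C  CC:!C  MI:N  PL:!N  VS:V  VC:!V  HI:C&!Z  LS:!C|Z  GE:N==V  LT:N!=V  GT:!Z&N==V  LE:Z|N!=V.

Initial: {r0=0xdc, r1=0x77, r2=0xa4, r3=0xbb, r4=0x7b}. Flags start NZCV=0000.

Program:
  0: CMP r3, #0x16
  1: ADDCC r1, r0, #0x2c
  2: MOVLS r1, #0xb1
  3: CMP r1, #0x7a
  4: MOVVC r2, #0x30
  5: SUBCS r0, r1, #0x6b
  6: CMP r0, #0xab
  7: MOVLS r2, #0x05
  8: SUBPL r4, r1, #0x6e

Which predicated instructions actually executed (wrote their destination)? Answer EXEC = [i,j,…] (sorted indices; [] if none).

[0] flags=1010 → (cmp)
[1] flags=1010 CC?F → skip
[2] flags=1010 LS?F → skip
[3] flags=1000 → (cmp)
[4] flags=1000 VC?T → r2=0x30
[5] flags=1000 CS?F → skip
[6] flags=0010 → (cmp)
[7] flags=0010 LS?F → skip
[8] flags=0010 PL?T → r4=0x09

EXEC = [4,8]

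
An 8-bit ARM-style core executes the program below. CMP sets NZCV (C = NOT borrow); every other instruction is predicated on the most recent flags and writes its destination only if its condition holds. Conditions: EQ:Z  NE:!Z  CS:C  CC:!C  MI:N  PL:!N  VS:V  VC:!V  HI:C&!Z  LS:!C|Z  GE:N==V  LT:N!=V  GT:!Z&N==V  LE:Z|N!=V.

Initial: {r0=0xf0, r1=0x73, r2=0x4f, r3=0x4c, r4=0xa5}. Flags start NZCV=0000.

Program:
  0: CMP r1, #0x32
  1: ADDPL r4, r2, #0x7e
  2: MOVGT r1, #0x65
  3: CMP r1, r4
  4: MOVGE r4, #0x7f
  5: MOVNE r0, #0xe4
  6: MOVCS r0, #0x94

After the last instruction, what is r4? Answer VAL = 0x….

0: ✓ CMP  NZCV=0010
1: ✓ ADDPL  r4←0xcd
2: ✓ MOVGT  r1←0x65
3: ✓ CMP  NZCV=1001
4: ✓ MOVGE  r4←0x7f
5: ✓ MOVNE  r0←0xe4
6: · MOVCS

VAL = 0x7f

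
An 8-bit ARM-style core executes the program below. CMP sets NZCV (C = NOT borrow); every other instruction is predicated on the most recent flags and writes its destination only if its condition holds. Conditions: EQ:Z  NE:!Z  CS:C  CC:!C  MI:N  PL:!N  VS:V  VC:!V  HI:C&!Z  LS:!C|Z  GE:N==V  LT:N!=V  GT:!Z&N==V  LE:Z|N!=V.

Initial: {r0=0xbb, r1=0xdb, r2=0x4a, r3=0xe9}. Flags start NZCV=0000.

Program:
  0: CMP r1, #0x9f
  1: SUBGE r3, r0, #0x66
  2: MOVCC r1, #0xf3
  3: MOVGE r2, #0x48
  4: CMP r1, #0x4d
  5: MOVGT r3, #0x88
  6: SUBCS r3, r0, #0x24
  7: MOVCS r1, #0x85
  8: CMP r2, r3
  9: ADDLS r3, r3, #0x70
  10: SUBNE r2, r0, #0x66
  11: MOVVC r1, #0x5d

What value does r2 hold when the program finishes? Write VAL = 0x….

VAL = 0x55

0: ✓ CMP  NZCV=0010
1: ✓ SUBGE  r3←0x55
2: · MOVCC
3: ✓ MOVGE  r2←0x48
4: ✓ CMP  NZCV=1010
5: · MOVGT
6: ✓ SUBCS  r3←0x97
7: ✓ MOVCS  r1←0x85
8: ✓ CMP  NZCV=1001
9: ✓ ADDLS  r3←0x07
10: ✓ SUBNE  r2←0x55
11: · MOVVC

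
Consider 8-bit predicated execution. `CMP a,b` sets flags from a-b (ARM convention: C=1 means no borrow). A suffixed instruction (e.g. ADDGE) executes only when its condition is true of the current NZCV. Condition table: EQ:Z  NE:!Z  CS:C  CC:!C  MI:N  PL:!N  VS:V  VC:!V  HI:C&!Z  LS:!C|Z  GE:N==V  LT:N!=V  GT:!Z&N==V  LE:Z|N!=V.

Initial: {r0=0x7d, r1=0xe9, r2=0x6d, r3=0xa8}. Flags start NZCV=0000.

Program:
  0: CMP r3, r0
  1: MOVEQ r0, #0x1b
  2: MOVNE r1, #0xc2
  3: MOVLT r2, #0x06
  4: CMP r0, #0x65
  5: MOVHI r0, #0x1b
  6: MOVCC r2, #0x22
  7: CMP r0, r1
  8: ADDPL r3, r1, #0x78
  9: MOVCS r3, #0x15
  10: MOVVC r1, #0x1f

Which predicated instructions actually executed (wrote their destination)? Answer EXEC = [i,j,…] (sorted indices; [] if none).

0: ✓ CMP  NZCV=0011
1: · MOVEQ
2: ✓ MOVNE  r1←0xc2
3: ✓ MOVLT  r2←0x06
4: ✓ CMP  NZCV=0010
5: ✓ MOVHI  r0←0x1b
6: · MOVCC
7: ✓ CMP  NZCV=0000
8: ✓ ADDPL  r3←0x3a
9: · MOVCS
10: ✓ MOVVC  r1←0x1f

EXEC = [2,3,5,8,10]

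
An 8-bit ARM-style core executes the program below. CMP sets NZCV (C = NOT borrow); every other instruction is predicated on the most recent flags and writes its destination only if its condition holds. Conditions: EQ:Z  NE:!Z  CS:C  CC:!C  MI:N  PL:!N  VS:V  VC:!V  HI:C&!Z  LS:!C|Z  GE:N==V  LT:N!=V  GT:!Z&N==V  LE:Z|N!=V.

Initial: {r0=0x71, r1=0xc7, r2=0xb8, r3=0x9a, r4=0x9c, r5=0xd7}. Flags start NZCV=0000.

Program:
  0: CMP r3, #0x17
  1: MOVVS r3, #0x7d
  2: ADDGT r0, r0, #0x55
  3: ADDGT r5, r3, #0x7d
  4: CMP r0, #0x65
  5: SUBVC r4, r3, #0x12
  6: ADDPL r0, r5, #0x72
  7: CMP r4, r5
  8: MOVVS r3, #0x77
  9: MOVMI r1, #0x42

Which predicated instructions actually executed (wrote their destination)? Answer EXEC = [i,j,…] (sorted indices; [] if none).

0: ✓ CMP  NZCV=1010
1: · MOVVS
2: · ADDGT
3: · ADDGT
4: ✓ CMP  NZCV=0010
5: ✓ SUBVC  r4←0x88
6: ✓ ADDPL  r0←0x49
7: ✓ CMP  NZCV=1000
8: · MOVVS
9: ✓ MOVMI  r1←0x42

EXEC = [5,6,9]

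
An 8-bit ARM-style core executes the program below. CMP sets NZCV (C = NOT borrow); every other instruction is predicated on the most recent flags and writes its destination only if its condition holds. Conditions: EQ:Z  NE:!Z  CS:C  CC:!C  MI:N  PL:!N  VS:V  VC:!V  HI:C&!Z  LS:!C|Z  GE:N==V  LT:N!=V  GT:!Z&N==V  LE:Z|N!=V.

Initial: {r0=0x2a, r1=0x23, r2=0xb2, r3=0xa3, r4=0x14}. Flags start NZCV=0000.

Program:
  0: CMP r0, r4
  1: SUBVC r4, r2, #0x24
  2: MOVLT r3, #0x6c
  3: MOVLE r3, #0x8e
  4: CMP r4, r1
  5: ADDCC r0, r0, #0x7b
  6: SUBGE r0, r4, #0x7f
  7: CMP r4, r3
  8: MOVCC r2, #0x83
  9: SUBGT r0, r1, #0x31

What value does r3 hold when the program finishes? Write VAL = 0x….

0: ✓ CMP  NZCV=0010
1: ✓ SUBVC  r4←0x8e
2: · MOVLT
3: · MOVLE
4: ✓ CMP  NZCV=0011
5: · ADDCC
6: · SUBGE
7: ✓ CMP  NZCV=1000
8: ✓ MOVCC  r2←0x83
9: · SUBGT

VAL = 0xa3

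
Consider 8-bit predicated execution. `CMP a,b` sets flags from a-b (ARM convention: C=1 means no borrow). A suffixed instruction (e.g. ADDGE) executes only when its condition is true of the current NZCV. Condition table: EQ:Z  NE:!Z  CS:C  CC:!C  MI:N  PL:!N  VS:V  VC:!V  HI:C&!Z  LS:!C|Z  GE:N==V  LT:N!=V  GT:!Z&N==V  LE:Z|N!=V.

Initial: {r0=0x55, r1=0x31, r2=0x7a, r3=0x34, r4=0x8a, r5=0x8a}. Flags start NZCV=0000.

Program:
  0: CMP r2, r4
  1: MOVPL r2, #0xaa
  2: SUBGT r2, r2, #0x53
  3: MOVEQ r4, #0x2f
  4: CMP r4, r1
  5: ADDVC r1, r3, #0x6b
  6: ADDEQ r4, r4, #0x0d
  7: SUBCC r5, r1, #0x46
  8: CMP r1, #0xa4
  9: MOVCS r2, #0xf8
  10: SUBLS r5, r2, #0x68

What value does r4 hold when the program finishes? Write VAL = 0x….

0: ✓ CMP  NZCV=1001
1: · MOVPL
2: ✓ SUBGT  r2←0x27
3: · MOVEQ
4: ✓ CMP  NZCV=0011
5: · ADDVC
6: · ADDEQ
7: · SUBCC
8: ✓ CMP  NZCV=1001
9: · MOVCS
10: ✓ SUBLS  r5←0xbf

VAL = 0x8a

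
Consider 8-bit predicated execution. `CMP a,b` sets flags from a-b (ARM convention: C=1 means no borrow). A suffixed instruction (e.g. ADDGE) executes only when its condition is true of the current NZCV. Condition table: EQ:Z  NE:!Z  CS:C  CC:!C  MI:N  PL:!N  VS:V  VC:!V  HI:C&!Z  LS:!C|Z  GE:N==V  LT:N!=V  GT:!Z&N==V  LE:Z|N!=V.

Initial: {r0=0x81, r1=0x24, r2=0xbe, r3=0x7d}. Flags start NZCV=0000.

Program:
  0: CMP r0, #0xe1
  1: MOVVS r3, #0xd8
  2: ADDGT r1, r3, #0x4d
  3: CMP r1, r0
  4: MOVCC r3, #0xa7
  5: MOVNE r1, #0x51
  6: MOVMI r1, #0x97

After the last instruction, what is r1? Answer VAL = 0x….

VAL = 0x97

0: ✓ CMP  NZCV=1000
1: · MOVVS
2: · ADDGT
3: ✓ CMP  NZCV=1001
4: ✓ MOVCC  r3←0xa7
5: ✓ MOVNE  r1←0x51
6: ✓ MOVMI  r1←0x97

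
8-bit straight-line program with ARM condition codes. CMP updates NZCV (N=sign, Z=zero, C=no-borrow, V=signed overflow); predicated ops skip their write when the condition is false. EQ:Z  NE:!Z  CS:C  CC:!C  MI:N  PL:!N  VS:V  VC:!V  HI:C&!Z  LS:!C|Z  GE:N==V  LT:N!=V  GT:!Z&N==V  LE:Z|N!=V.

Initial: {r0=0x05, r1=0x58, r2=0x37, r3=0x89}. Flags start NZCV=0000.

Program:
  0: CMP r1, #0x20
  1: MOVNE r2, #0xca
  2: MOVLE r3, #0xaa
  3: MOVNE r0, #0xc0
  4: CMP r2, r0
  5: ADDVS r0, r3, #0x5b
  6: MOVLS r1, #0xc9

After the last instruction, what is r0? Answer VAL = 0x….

VAL = 0xc0

0: ✓ CMP  NZCV=0010
1: ✓ MOVNE  r2←0xca
2: · MOVLE
3: ✓ MOVNE  r0←0xc0
4: ✓ CMP  NZCV=0010
5: · ADDVS
6: · MOVLS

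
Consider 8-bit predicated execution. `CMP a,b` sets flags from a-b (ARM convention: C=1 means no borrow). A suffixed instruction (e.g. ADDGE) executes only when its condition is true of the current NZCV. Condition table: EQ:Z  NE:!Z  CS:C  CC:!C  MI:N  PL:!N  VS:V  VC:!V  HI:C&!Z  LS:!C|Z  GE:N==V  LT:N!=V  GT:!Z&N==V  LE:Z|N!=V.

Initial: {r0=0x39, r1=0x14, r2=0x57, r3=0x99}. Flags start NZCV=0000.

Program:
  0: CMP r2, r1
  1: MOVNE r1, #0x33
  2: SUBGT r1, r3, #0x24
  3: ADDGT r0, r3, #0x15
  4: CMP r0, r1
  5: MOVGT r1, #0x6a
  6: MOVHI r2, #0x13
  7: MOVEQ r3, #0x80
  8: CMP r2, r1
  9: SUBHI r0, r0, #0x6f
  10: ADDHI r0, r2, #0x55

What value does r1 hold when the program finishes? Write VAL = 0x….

0: ✓ CMP  NZCV=0010
1: ✓ MOVNE  r1←0x33
2: ✓ SUBGT  r1←0x75
3: ✓ ADDGT  r0←0xae
4: ✓ CMP  NZCV=0011
5: · MOVGT
6: ✓ MOVHI  r2←0x13
7: · MOVEQ
8: ✓ CMP  NZCV=1000
9: · SUBHI
10: · ADDHI

VAL = 0x75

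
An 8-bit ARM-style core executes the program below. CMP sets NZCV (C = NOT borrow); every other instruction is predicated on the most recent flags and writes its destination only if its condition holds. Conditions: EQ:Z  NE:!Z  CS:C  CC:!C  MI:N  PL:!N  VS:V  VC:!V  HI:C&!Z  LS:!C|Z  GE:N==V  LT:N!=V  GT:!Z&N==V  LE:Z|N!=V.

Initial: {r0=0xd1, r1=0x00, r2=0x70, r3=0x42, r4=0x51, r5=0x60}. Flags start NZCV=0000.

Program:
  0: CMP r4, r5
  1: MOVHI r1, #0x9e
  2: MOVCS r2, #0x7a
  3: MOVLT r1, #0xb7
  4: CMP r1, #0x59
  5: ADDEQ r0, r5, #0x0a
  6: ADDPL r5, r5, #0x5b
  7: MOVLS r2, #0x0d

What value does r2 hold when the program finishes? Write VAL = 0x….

0: ✓ CMP  NZCV=1000
1: · MOVHI
2: · MOVCS
3: ✓ MOVLT  r1←0xb7
4: ✓ CMP  NZCV=0011
5: · ADDEQ
6: ✓ ADDPL  r5←0xbb
7: · MOVLS

VAL = 0x70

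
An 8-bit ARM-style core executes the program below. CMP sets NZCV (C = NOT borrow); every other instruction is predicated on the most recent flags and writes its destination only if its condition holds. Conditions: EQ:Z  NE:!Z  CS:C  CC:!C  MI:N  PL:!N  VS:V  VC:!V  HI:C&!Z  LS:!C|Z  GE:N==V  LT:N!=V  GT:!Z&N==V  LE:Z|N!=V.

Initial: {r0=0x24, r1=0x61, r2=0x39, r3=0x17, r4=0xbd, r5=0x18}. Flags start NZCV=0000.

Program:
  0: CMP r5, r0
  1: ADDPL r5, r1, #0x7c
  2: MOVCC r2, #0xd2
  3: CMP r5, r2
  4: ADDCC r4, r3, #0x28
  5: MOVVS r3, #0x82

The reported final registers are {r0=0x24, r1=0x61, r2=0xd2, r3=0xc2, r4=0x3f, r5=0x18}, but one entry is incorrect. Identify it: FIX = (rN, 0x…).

[0] flags=1000 → (cmp)
[1] flags=1000 PL?F → skip
[2] flags=1000 CC?T → r2=0xd2
[3] flags=0000 → (cmp)
[4] flags=0000 CC?T → r4=0x3f
[5] flags=0000 VS?F → skip

FIX = (r3, 0x17)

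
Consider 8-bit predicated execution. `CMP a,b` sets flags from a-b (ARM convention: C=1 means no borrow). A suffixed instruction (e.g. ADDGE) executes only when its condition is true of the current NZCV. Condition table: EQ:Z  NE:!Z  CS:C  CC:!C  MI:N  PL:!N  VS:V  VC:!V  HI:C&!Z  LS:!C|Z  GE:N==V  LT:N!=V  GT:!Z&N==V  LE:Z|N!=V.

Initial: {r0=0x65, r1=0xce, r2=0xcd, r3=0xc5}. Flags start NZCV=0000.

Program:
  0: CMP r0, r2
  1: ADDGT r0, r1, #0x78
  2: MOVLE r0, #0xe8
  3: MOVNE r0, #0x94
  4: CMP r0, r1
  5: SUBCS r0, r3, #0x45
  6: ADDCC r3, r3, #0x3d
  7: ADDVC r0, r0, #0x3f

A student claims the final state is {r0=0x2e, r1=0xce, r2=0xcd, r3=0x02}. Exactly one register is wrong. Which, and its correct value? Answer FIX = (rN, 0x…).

0: ✓ CMP  NZCV=1001
1: ✓ ADDGT  r0←0x46
2: · MOVLE
3: ✓ MOVNE  r0←0x94
4: ✓ CMP  NZCV=1000
5: · SUBCS
6: ✓ ADDCC  r3←0x02
7: ✓ ADDVC  r0←0xd3

FIX = (r0, 0xd3)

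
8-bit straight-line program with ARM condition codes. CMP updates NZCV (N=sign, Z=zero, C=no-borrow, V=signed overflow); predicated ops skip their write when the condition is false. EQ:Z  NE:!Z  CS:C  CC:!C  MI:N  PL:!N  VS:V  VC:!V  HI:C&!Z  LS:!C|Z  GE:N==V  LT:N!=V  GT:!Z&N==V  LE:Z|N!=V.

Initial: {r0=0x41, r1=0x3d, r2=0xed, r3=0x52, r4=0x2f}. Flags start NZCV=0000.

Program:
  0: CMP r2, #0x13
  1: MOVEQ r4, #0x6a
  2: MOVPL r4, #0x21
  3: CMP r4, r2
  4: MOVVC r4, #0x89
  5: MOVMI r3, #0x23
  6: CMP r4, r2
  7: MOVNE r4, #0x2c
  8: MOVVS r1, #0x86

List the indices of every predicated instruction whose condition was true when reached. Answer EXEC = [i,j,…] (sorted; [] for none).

0: ✓ CMP  NZCV=1010
1: · MOVEQ
2: · MOVPL
3: ✓ CMP  NZCV=0000
4: ✓ MOVVC  r4←0x89
5: · MOVMI
6: ✓ CMP  NZCV=1000
7: ✓ MOVNE  r4←0x2c
8: · MOVVS

EXEC = [4,7]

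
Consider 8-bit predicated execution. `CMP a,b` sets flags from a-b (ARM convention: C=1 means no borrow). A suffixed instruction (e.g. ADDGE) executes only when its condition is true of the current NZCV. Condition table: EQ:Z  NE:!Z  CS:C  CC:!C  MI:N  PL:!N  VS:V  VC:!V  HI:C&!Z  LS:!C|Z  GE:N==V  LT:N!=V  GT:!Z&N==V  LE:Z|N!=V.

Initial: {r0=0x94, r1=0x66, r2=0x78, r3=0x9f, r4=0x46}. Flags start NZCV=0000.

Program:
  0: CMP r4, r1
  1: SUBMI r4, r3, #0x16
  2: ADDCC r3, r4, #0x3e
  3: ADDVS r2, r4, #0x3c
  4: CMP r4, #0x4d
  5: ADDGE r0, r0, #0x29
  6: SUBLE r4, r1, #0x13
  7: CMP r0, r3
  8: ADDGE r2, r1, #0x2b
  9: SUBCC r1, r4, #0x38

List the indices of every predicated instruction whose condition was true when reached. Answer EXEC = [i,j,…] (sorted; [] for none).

EXEC = [1,2,6,9]

[0] flags=1000 → (cmp)
[1] flags=1000 MI?T → r4=0x89
[2] flags=1000 CC?T → r3=0xc7
[3] flags=1000 VS?F → skip
[4] flags=0011 → (cmp)
[5] flags=0011 GE?F → skip
[6] flags=0011 LE?T → r4=0x53
[7] flags=1000 → (cmp)
[8] flags=1000 GE?F → skip
[9] flags=1000 CC?T → r1=0x1b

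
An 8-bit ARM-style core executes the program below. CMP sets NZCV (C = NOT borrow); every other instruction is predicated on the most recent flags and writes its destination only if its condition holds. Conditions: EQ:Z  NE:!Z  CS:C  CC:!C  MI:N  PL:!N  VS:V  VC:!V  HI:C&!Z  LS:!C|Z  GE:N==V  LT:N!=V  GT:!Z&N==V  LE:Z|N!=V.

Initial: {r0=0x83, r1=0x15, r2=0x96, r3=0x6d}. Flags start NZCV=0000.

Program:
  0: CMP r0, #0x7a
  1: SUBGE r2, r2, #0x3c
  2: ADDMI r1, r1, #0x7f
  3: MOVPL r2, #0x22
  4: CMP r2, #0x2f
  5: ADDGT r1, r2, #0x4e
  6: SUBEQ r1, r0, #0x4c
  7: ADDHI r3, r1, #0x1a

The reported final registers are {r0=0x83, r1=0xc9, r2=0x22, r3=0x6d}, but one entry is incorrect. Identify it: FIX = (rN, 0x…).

FIX = (r1, 0x15)

[0] flags=0011 → (cmp)
[1] flags=0011 GE?F → skip
[2] flags=0011 MI?F → skip
[3] flags=0011 PL?T → r2=0x22
[4] flags=1000 → (cmp)
[5] flags=1000 GT?F → skip
[6] flags=1000 EQ?F → skip
[7] flags=1000 HI?F → skip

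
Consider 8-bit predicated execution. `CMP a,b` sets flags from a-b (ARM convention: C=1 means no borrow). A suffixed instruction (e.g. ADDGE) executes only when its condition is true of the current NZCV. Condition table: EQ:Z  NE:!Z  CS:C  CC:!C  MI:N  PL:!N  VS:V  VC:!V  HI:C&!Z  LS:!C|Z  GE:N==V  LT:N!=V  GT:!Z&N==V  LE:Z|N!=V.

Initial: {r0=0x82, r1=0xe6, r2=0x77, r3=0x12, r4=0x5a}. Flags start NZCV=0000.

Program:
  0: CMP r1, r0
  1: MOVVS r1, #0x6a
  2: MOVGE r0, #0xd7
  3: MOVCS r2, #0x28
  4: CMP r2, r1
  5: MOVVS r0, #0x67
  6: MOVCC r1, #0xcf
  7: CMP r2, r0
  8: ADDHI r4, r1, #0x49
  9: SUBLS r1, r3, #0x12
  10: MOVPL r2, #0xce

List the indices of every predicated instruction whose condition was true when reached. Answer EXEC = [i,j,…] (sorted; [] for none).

0: ✓ CMP  NZCV=0010
1: · MOVVS
2: ✓ MOVGE  r0←0xd7
3: ✓ MOVCS  r2←0x28
4: ✓ CMP  NZCV=0000
5: · MOVVS
6: ✓ MOVCC  r1←0xcf
7: ✓ CMP  NZCV=0000
8: · ADDHI
9: ✓ SUBLS  r1←0x00
10: ✓ MOVPL  r2←0xce

EXEC = [2,3,6,9,10]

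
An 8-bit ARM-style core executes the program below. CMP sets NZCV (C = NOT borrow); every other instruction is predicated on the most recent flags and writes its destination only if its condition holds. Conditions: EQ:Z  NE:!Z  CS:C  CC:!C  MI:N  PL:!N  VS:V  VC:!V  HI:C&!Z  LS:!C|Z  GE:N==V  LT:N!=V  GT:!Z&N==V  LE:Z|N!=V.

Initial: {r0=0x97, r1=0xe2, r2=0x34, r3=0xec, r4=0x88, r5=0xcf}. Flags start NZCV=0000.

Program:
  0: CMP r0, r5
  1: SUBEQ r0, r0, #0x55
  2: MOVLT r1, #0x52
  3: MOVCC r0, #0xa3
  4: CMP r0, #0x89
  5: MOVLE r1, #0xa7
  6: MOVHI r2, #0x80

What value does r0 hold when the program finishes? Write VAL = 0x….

[0] flags=1000 → (cmp)
[1] flags=1000 EQ?F → skip
[2] flags=1000 LT?T → r1=0x52
[3] flags=1000 CC?T → r0=0xa3
[4] flags=0010 → (cmp)
[5] flags=0010 LE?F → skip
[6] flags=0010 HI?T → r2=0x80

VAL = 0xa3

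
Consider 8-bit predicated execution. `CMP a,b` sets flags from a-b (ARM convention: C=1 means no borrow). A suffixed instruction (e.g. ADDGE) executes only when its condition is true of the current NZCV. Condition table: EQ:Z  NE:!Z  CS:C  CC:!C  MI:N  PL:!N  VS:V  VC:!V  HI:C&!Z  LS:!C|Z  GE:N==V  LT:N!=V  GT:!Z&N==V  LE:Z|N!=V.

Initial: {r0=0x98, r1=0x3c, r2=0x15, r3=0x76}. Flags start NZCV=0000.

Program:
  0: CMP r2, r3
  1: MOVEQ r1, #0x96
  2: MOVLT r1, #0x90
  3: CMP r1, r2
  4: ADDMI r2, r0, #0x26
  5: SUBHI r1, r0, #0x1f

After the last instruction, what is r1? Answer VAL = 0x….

VAL = 0x79

0: ✓ CMP  NZCV=1000
1: · MOVEQ
2: ✓ MOVLT  r1←0x90
3: ✓ CMP  NZCV=0011
4: · ADDMI
5: ✓ SUBHI  r1←0x79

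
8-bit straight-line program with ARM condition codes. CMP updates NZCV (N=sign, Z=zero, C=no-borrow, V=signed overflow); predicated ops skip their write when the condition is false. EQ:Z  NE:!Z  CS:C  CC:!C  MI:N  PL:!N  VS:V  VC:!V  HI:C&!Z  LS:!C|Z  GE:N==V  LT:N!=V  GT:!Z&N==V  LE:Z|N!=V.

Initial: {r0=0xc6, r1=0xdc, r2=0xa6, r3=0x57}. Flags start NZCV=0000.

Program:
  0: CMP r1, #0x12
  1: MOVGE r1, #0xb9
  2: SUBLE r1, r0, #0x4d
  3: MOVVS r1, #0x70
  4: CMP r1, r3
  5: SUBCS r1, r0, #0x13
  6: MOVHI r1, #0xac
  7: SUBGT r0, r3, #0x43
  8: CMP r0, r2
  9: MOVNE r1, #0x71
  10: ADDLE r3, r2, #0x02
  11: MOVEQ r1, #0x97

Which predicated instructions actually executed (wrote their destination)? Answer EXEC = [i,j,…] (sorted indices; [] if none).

EXEC = [2,5,6,7,9]

[0] flags=1010 → (cmp)
[1] flags=1010 GE?F → skip
[2] flags=1010 LE?T → r1=0x79
[3] flags=1010 VS?F → skip
[4] flags=0010 → (cmp)
[5] flags=0010 CS?T → r1=0xb3
[6] flags=0010 HI?T → r1=0xac
[7] flags=0010 GT?T → r0=0x14
[8] flags=0000 → (cmp)
[9] flags=0000 NE?T → r1=0x71
[10] flags=0000 LE?F → skip
[11] flags=0000 EQ?F → skip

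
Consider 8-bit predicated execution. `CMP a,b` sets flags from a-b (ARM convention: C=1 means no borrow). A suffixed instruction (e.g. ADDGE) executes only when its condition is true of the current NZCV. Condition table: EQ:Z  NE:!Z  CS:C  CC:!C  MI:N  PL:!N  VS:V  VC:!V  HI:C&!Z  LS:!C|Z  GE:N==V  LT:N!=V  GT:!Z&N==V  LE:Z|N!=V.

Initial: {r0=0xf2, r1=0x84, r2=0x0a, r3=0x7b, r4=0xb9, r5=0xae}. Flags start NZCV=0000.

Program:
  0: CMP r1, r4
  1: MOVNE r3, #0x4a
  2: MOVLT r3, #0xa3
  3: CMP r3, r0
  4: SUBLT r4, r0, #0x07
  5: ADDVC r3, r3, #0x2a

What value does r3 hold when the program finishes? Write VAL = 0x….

VAL = 0xcd

0: ✓ CMP  NZCV=1000
1: ✓ MOVNE  r3←0x4a
2: ✓ MOVLT  r3←0xa3
3: ✓ CMP  NZCV=1000
4: ✓ SUBLT  r4←0xeb
5: ✓ ADDVC  r3←0xcd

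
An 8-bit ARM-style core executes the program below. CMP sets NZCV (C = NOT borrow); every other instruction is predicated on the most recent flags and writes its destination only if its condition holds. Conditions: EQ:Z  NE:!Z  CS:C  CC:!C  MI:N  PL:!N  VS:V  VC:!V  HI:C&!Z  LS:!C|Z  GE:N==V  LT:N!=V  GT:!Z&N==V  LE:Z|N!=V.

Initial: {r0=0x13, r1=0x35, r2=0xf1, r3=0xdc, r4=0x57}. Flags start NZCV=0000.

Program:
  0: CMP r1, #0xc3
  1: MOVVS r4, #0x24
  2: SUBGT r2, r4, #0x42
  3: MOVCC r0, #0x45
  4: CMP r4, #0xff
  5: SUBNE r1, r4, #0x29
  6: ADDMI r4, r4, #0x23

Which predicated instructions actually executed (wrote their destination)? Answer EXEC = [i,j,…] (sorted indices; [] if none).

0: ✓ CMP  NZCV=0000
1: · MOVVS
2: ✓ SUBGT  r2←0x15
3: ✓ MOVCC  r0←0x45
4: ✓ CMP  NZCV=0000
5: ✓ SUBNE  r1←0x2e
6: · ADDMI

EXEC = [2,3,5]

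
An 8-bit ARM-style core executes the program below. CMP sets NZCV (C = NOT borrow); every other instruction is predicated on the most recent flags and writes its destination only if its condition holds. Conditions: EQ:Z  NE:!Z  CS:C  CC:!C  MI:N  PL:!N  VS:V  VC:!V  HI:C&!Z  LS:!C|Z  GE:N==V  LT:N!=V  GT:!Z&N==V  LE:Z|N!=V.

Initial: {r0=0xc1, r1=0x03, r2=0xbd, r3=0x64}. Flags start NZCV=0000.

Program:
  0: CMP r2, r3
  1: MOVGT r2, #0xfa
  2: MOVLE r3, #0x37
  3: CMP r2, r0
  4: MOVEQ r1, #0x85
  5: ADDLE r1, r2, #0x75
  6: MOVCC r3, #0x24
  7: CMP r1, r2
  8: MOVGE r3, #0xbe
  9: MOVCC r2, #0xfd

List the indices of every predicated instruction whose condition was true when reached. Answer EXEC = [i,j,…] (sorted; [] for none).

EXEC = [2,5,6,8,9]

0: ✓ CMP  NZCV=0011
1: · MOVGT
2: ✓ MOVLE  r3←0x37
3: ✓ CMP  NZCV=1000
4: · MOVEQ
5: ✓ ADDLE  r1←0x32
6: ✓ MOVCC  r3←0x24
7: ✓ CMP  NZCV=0000
8: ✓ MOVGE  r3←0xbe
9: ✓ MOVCC  r2←0xfd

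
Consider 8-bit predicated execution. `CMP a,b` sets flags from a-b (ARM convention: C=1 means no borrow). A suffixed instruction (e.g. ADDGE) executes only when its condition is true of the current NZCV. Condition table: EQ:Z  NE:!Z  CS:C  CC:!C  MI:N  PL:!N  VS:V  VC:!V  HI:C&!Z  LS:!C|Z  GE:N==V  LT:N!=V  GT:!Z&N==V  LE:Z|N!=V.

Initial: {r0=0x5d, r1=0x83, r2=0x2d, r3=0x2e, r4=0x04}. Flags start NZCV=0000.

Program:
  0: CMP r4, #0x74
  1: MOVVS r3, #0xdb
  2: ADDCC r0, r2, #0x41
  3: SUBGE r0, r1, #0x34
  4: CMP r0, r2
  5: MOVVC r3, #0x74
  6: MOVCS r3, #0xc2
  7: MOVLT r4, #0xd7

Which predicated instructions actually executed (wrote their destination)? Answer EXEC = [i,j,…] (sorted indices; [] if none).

[0] flags=1000 → (cmp)
[1] flags=1000 VS?F → skip
[2] flags=1000 CC?T → r0=0x6e
[3] flags=1000 GE?F → skip
[4] flags=0010 → (cmp)
[5] flags=0010 VC?T → r3=0x74
[6] flags=0010 CS?T → r3=0xc2
[7] flags=0010 LT?F → skip

EXEC = [2,5,6]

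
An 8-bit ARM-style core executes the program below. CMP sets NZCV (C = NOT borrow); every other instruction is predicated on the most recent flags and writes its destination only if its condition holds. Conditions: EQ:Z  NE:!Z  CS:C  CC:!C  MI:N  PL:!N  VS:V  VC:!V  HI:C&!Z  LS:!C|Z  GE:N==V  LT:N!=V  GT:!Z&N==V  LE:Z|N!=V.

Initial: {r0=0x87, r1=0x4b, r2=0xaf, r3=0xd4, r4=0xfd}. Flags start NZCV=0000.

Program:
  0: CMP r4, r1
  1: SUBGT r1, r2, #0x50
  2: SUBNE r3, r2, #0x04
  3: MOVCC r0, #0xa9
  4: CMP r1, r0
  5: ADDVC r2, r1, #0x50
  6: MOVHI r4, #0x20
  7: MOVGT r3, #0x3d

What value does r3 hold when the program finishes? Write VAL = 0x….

[0] flags=1010 → (cmp)
[1] flags=1010 GT?F → skip
[2] flags=1010 NE?T → r3=0xab
[3] flags=1010 CC?F → skip
[4] flags=1001 → (cmp)
[5] flags=1001 VC?F → skip
[6] flags=1001 HI?F → skip
[7] flags=1001 GT?T → r3=0x3d

VAL = 0x3d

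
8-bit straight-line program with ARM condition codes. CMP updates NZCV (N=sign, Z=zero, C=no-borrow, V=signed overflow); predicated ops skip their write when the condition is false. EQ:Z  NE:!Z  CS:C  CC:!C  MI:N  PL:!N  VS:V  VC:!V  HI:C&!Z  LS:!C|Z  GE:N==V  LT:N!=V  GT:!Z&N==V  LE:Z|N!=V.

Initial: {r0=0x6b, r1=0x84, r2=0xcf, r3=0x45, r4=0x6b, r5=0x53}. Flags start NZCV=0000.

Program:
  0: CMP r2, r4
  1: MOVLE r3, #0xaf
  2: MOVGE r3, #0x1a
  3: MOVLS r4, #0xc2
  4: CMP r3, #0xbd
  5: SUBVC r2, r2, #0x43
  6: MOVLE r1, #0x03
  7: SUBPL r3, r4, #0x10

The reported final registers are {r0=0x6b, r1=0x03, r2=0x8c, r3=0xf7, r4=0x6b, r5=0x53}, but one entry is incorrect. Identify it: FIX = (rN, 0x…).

[0] flags=0011 → (cmp)
[1] flags=0011 LE?T → r3=0xaf
[2] flags=0011 GE?F → skip
[3] flags=0011 LS?F → skip
[4] flags=1000 → (cmp)
[5] flags=1000 VC?T → r2=0x8c
[6] flags=1000 LE?T → r1=0x03
[7] flags=1000 PL?F → skip

FIX = (r3, 0xaf)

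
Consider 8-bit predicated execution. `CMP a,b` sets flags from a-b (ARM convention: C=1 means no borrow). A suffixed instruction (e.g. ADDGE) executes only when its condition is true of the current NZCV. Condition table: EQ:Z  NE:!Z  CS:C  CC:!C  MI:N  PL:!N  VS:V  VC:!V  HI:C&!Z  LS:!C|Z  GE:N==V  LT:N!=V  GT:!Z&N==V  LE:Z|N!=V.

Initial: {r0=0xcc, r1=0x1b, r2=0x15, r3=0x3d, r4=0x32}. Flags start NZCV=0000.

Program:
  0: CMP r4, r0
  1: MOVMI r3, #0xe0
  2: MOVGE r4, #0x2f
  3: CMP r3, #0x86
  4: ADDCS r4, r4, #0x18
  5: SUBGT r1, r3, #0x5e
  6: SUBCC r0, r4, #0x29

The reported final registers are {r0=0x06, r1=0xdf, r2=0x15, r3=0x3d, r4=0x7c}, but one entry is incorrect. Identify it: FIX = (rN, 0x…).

FIX = (r4, 0x2f)

[0] flags=0000 → (cmp)
[1] flags=0000 MI?F → skip
[2] flags=0000 GE?T → r4=0x2f
[3] flags=1001 → (cmp)
[4] flags=1001 CS?F → skip
[5] flags=1001 GT?T → r1=0xdf
[6] flags=1001 CC?T → r0=0x06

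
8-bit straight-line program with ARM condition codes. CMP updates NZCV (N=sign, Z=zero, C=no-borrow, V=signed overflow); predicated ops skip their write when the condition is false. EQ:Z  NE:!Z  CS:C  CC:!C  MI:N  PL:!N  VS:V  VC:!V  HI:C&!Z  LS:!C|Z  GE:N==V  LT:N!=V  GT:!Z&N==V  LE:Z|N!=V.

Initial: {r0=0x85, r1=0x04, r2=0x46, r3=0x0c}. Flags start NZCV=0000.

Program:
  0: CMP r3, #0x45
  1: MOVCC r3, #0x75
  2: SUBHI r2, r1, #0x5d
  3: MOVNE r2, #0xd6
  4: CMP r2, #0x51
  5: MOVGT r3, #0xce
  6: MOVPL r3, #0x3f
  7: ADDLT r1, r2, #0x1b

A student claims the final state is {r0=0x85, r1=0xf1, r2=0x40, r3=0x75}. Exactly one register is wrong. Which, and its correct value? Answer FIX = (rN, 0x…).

[0] flags=1000 → (cmp)
[1] flags=1000 CC?T → r3=0x75
[2] flags=1000 HI?F → skip
[3] flags=1000 NE?T → r2=0xd6
[4] flags=1010 → (cmp)
[5] flags=1010 GT?F → skip
[6] flags=1010 PL?F → skip
[7] flags=1010 LT?T → r1=0xf1

FIX = (r2, 0xd6)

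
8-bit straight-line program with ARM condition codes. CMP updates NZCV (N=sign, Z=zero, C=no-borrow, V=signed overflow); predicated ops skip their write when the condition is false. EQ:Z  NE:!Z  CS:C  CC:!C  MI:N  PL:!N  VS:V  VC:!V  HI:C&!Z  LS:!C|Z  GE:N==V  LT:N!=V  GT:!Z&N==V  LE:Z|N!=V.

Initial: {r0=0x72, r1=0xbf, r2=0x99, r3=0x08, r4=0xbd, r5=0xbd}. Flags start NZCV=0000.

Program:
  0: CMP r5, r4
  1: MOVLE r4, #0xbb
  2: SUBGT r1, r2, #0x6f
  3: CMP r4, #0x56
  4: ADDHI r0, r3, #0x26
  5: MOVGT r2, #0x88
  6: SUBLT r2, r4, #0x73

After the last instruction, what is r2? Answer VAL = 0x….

[0] flags=0110 → (cmp)
[1] flags=0110 LE?T → r4=0xbb
[2] flags=0110 GT?F → skip
[3] flags=0011 → (cmp)
[4] flags=0011 HI?T → r0=0x2e
[5] flags=0011 GT?F → skip
[6] flags=0011 LT?T → r2=0x48

VAL = 0x48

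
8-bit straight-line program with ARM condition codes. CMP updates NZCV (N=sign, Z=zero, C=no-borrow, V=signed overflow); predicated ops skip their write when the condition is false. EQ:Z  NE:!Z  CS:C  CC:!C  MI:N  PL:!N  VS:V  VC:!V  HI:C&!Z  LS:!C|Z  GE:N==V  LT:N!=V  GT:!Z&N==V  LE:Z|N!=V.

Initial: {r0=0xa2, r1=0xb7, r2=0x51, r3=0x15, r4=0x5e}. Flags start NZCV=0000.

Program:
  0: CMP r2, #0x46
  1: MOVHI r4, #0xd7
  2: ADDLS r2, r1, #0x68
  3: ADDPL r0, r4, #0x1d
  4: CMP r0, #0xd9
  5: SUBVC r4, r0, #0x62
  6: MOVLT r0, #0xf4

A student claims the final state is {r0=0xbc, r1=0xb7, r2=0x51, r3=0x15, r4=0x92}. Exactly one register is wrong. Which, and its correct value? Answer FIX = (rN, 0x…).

FIX = (r0, 0xf4)

[0] flags=0010 → (cmp)
[1] flags=0010 HI?T → r4=0xd7
[2] flags=0010 LS?F → skip
[3] flags=0010 PL?T → r0=0xf4
[4] flags=0010 → (cmp)
[5] flags=0010 VC?T → r4=0x92
[6] flags=0010 LT?F → skip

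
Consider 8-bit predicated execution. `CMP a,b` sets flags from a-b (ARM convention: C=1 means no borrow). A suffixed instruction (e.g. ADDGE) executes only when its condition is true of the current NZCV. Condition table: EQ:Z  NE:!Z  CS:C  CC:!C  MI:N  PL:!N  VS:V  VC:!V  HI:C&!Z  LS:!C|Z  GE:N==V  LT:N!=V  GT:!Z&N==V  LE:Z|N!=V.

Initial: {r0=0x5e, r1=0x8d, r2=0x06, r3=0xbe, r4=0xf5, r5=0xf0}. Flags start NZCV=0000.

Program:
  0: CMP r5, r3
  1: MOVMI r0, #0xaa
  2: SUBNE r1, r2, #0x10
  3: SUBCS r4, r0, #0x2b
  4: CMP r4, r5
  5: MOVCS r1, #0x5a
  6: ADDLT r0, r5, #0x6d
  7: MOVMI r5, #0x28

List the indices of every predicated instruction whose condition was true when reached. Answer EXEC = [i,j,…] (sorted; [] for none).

[0] flags=0010 → (cmp)
[1] flags=0010 MI?F → skip
[2] flags=0010 NE?T → r1=0xf6
[3] flags=0010 CS?T → r4=0x33
[4] flags=0000 → (cmp)
[5] flags=0000 CS?F → skip
[6] flags=0000 LT?F → skip
[7] flags=0000 MI?F → skip

EXEC = [2,3]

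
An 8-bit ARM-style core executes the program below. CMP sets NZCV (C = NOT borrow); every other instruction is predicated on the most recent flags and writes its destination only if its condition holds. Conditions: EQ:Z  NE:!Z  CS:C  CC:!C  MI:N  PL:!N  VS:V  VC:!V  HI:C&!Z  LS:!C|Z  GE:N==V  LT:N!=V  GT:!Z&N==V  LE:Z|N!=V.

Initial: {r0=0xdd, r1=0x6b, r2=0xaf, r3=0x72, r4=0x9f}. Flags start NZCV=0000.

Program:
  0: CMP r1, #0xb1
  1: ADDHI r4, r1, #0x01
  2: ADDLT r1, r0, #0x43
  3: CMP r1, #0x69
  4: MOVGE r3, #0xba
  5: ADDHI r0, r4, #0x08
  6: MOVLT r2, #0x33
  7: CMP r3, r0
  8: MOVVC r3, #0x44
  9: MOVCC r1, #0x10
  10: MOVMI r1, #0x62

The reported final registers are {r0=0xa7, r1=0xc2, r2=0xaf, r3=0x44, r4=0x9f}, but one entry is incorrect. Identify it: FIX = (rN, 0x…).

0: ✓ CMP  NZCV=1001
1: · ADDHI
2: · ADDLT
3: ✓ CMP  NZCV=0010
4: ✓ MOVGE  r3←0xba
5: ✓ ADDHI  r0←0xa7
6: · MOVLT
7: ✓ CMP  NZCV=0010
8: ✓ MOVVC  r3←0x44
9: · MOVCC
10: · MOVMI

FIX = (r1, 0x6b)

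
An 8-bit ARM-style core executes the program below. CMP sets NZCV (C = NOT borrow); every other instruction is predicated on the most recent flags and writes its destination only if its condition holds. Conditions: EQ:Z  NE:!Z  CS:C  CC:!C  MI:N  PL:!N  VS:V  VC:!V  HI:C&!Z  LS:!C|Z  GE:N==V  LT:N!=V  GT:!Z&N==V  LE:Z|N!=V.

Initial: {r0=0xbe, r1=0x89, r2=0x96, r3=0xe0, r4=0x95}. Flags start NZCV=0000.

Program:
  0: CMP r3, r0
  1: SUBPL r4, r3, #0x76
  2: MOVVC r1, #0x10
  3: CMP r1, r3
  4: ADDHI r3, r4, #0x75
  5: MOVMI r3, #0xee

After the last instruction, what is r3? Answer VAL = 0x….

VAL = 0xe0

[0] flags=0010 → (cmp)
[1] flags=0010 PL?T → r4=0x6a
[2] flags=0010 VC?T → r1=0x10
[3] flags=0000 → (cmp)
[4] flags=0000 HI?F → skip
[5] flags=0000 MI?F → skip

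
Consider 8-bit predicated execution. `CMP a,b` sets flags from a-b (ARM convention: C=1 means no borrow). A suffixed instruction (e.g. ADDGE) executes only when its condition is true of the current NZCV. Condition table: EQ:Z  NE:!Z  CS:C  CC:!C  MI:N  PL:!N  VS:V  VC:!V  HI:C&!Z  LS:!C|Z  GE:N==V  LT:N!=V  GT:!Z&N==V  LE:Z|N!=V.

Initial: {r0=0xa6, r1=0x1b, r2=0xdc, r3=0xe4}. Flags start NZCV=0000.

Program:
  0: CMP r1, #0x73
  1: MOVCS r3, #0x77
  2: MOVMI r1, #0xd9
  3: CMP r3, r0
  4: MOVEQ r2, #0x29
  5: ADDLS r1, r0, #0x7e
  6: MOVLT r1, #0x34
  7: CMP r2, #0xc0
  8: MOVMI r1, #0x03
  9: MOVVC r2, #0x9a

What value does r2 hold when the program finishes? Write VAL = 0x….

VAL = 0x9a

[0] flags=1000 → (cmp)
[1] flags=1000 CS?F → skip
[2] flags=1000 MI?T → r1=0xd9
[3] flags=0010 → (cmp)
[4] flags=0010 EQ?F → skip
[5] flags=0010 LS?F → skip
[6] flags=0010 LT?F → skip
[7] flags=0010 → (cmp)
[8] flags=0010 MI?F → skip
[9] flags=0010 VC?T → r2=0x9a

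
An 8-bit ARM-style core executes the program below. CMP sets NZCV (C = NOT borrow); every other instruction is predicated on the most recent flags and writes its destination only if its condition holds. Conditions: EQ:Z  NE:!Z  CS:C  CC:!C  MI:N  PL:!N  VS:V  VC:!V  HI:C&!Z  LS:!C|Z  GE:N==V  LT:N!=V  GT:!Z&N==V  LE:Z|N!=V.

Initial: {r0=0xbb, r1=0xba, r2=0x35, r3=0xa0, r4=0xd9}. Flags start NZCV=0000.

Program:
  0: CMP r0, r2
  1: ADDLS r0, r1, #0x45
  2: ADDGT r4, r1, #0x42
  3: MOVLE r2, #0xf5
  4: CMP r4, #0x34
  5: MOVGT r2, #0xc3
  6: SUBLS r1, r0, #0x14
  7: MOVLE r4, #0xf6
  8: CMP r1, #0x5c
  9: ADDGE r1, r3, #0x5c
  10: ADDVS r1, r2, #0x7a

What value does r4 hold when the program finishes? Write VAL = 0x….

[0] flags=1010 → (cmp)
[1] flags=1010 LS?F → skip
[2] flags=1010 GT?F → skip
[3] flags=1010 LE?T → r2=0xf5
[4] flags=1010 → (cmp)
[5] flags=1010 GT?F → skip
[6] flags=1010 LS?F → skip
[7] flags=1010 LE?T → r4=0xf6
[8] flags=0011 → (cmp)
[9] flags=0011 GE?F → skip
[10] flags=0011 VS?T → r1=0x6f

VAL = 0xf6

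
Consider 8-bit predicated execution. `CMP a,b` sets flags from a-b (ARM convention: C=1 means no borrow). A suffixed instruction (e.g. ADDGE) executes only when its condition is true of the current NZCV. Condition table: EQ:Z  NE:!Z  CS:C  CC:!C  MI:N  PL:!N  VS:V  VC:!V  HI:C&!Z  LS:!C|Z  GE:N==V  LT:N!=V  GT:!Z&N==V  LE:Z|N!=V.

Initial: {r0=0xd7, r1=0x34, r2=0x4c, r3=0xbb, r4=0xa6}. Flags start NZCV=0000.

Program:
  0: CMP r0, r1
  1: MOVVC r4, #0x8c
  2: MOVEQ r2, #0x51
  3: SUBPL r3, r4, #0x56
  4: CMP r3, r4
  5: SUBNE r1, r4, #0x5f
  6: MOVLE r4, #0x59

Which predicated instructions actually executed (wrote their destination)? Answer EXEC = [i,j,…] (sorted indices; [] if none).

[0] flags=1010 → (cmp)
[1] flags=1010 VC?T → r4=0x8c
[2] flags=1010 EQ?F → skip
[3] flags=1010 PL?F → skip
[4] flags=0010 → (cmp)
[5] flags=0010 NE?T → r1=0x2d
[6] flags=0010 LE?F → skip

EXEC = [1,5]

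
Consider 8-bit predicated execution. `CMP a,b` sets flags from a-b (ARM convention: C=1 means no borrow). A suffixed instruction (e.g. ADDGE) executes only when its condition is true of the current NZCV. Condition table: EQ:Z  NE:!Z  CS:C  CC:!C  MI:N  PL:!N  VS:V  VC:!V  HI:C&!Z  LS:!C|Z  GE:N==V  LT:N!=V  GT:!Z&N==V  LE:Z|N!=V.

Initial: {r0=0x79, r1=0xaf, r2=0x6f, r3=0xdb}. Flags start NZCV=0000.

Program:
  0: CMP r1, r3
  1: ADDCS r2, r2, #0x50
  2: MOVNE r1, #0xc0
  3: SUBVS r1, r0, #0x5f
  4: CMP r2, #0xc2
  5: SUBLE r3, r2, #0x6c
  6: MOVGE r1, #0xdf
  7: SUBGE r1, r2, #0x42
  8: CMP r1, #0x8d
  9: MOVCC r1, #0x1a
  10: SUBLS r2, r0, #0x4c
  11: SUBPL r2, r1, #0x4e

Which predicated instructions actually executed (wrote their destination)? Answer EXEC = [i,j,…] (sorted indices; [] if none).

EXEC = [2,6,7,9,10]

[0] flags=1000 → (cmp)
[1] flags=1000 CS?F → skip
[2] flags=1000 NE?T → r1=0xc0
[3] flags=1000 VS?F → skip
[4] flags=1001 → (cmp)
[5] flags=1001 LE?F → skip
[6] flags=1001 GE?T → r1=0xdf
[7] flags=1001 GE?T → r1=0x2d
[8] flags=1001 → (cmp)
[9] flags=1001 CC?T → r1=0x1a
[10] flags=1001 LS?T → r2=0x2d
[11] flags=1001 PL?F → skip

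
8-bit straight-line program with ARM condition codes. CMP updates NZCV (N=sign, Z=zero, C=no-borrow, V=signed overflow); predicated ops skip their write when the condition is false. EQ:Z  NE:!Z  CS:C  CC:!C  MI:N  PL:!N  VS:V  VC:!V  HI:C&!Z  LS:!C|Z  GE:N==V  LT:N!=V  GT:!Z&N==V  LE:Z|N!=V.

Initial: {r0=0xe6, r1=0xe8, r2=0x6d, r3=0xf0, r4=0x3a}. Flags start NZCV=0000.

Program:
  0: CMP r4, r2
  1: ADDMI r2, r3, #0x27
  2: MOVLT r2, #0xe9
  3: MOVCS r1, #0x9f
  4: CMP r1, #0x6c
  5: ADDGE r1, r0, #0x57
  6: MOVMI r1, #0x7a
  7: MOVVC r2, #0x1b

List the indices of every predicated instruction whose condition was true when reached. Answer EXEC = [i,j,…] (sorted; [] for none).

[0] flags=1000 → (cmp)
[1] flags=1000 MI?T → r2=0x17
[2] flags=1000 LT?T → r2=0xe9
[3] flags=1000 CS?F → skip
[4] flags=0011 → (cmp)
[5] flags=0011 GE?F → skip
[6] flags=0011 MI?F → skip
[7] flags=0011 VC?F → skip

EXEC = [1,2]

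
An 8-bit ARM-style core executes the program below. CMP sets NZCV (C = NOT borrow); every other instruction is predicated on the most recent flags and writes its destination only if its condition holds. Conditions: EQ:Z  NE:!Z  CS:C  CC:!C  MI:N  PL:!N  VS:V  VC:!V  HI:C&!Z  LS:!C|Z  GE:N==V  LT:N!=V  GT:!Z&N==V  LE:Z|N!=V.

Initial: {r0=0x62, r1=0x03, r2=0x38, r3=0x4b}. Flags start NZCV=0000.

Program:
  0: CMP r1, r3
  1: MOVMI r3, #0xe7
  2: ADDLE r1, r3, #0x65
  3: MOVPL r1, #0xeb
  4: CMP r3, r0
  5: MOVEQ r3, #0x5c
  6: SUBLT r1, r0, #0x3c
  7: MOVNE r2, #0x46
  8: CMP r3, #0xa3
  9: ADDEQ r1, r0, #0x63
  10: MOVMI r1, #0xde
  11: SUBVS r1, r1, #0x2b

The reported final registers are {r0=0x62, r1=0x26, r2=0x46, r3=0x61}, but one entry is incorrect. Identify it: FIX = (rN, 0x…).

[0] flags=1000 → (cmp)
[1] flags=1000 MI?T → r3=0xe7
[2] flags=1000 LE?T → r1=0x4c
[3] flags=1000 PL?F → skip
[4] flags=1010 → (cmp)
[5] flags=1010 EQ?F → skip
[6] flags=1010 LT?T → r1=0x26
[7] flags=1010 NE?T → r2=0x46
[8] flags=0010 → (cmp)
[9] flags=0010 EQ?F → skip
[10] flags=0010 MI?F → skip
[11] flags=0010 VS?F → skip

FIX = (r3, 0xe7)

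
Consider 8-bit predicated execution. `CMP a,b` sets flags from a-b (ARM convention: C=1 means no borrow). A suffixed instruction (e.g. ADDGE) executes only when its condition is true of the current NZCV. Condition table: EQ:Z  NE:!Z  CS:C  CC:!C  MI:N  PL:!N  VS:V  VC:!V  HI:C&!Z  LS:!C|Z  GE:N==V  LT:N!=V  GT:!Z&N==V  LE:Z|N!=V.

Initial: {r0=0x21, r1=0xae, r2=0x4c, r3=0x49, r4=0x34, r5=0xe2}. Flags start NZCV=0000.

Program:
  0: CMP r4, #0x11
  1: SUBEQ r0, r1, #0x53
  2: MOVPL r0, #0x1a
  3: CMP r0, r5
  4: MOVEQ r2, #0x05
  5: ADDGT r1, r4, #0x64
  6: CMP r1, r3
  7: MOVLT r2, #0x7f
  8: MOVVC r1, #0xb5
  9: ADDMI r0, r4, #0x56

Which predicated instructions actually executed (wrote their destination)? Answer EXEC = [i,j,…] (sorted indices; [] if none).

[0] flags=0010 → (cmp)
[1] flags=0010 EQ?F → skip
[2] flags=0010 PL?T → r0=0x1a
[3] flags=0000 → (cmp)
[4] flags=0000 EQ?F → skip
[5] flags=0000 GT?T → r1=0x98
[6] flags=0011 → (cmp)
[7] flags=0011 LT?T → r2=0x7f
[8] flags=0011 VC?F → skip
[9] flags=0011 MI?F → skip

EXEC = [2,5,7]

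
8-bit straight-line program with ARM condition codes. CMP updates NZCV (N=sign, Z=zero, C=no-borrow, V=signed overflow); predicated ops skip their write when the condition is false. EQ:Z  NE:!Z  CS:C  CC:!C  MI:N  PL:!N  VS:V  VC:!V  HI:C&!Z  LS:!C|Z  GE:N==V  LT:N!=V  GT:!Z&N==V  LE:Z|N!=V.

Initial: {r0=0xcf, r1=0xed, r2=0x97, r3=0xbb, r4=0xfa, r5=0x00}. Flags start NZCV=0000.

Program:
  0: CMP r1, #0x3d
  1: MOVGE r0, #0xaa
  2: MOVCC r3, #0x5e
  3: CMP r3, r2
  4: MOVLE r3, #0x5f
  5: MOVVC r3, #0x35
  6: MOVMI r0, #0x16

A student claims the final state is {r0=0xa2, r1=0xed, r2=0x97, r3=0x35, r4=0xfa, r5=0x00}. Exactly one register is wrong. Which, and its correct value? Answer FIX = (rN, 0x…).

0: ✓ CMP  NZCV=1010
1: · MOVGE
2: · MOVCC
3: ✓ CMP  NZCV=0010
4: · MOVLE
5: ✓ MOVVC  r3←0x35
6: · MOVMI

FIX = (r0, 0xcf)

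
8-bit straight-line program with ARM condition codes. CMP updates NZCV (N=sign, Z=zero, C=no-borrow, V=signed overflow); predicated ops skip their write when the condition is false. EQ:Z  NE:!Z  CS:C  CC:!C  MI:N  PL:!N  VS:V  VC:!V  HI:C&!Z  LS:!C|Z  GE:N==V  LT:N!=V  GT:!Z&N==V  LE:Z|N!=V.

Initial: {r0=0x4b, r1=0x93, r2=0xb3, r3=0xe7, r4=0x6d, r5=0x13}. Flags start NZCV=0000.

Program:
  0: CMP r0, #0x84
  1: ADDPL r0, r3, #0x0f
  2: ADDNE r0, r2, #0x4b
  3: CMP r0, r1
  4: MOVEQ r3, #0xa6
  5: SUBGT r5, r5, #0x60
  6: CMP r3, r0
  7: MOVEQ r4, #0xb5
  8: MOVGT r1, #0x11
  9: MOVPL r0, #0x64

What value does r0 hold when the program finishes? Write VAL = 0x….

0: ✓ CMP  NZCV=1001
1: · ADDPL
2: ✓ ADDNE  r0←0xfe
3: ✓ CMP  NZCV=0010
4: · MOVEQ
5: ✓ SUBGT  r5←0xb3
6: ✓ CMP  NZCV=1000
7: · MOVEQ
8: · MOVGT
9: · MOVPL

VAL = 0xfe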